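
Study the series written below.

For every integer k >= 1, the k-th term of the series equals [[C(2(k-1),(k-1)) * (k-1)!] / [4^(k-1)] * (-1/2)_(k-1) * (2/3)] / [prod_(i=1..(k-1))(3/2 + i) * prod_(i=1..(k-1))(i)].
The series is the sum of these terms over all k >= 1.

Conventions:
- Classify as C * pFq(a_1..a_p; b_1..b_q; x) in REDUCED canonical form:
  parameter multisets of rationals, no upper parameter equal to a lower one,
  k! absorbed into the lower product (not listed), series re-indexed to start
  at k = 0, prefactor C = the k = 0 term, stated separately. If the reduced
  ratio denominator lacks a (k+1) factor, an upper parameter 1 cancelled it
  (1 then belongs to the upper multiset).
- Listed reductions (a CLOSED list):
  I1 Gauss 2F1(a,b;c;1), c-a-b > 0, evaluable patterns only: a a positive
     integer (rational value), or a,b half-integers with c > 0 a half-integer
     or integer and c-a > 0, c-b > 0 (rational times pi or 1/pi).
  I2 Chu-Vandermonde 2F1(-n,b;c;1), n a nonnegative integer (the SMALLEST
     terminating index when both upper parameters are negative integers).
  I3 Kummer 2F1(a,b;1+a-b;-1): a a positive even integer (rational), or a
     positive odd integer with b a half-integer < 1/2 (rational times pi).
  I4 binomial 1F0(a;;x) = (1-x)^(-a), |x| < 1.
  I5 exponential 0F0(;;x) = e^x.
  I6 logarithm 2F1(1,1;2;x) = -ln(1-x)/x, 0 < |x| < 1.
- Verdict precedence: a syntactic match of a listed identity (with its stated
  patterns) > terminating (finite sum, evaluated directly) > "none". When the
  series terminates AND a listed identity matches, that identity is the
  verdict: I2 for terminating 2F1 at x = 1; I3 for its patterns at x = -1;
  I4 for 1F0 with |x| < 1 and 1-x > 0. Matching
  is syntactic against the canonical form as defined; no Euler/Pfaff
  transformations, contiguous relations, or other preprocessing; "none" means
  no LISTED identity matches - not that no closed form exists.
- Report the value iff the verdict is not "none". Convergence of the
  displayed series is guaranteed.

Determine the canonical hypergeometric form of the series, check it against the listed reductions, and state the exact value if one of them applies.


Key step: with t_0 = 2/3, C(2k,k) (C = 2/3, x = 1) equals 4^k (1/2)_k / k!.
Consecutive-term ratio: r(k) = 1 * (k-1/2) (k+1/2) / [(k+5/2) (k+1)] - rational; roots negated = parameters, x = 1, C = 2/3.

Prefactor 2/3, argument 1: 2F1 with upper {-1/2, 1/2} over lower {5/2}. Verdict: Gauss's theorem I1 (half-integer case) fires (x = 1; upper {-1/2, 1/2} half-integers, c = 5/2 in the evaluable pattern). Exact value: (3/16) * pi.


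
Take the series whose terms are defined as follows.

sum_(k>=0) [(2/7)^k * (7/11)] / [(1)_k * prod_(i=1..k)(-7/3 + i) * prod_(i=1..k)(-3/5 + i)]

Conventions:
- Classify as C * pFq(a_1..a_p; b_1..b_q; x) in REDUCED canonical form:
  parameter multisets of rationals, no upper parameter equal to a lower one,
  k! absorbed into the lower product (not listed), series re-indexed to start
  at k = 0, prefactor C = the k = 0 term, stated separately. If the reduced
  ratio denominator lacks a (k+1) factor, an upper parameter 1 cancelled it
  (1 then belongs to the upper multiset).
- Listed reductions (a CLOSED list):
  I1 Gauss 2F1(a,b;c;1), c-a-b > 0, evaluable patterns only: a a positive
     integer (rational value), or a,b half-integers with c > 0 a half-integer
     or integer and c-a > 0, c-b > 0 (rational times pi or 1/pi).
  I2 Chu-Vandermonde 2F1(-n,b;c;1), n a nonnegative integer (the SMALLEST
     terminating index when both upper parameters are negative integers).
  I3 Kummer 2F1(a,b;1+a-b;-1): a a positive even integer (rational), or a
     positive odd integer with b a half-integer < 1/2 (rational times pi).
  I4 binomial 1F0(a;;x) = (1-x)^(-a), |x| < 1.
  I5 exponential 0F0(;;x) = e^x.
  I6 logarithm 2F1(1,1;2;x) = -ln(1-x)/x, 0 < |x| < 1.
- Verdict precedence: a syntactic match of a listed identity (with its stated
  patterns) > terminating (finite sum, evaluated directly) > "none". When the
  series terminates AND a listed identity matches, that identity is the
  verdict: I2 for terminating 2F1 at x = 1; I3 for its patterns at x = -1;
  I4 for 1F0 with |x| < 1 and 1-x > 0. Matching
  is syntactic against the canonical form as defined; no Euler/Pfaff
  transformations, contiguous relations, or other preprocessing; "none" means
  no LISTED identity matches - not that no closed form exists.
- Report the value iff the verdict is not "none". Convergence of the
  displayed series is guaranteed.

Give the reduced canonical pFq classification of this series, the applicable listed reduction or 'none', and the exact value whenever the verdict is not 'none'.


Reduced: x = 2/7, 0F2, upper = {-}, lower = {-4/3, 2/5}, C = 7/11. Verdict: none. Every listed pattern misses the 0F2 form at 2/7, upper {-}.

Key observation: x = (2/7) and (1)_k (prefactor 7/11) is k! itself.
Consecutive-term ratio: r(k) = (2/7) * 1 / [(k-4/3) (k+2/5) (k+1)] - rational in k. x = (2/7); t_0 = 7/11; negate the roots.


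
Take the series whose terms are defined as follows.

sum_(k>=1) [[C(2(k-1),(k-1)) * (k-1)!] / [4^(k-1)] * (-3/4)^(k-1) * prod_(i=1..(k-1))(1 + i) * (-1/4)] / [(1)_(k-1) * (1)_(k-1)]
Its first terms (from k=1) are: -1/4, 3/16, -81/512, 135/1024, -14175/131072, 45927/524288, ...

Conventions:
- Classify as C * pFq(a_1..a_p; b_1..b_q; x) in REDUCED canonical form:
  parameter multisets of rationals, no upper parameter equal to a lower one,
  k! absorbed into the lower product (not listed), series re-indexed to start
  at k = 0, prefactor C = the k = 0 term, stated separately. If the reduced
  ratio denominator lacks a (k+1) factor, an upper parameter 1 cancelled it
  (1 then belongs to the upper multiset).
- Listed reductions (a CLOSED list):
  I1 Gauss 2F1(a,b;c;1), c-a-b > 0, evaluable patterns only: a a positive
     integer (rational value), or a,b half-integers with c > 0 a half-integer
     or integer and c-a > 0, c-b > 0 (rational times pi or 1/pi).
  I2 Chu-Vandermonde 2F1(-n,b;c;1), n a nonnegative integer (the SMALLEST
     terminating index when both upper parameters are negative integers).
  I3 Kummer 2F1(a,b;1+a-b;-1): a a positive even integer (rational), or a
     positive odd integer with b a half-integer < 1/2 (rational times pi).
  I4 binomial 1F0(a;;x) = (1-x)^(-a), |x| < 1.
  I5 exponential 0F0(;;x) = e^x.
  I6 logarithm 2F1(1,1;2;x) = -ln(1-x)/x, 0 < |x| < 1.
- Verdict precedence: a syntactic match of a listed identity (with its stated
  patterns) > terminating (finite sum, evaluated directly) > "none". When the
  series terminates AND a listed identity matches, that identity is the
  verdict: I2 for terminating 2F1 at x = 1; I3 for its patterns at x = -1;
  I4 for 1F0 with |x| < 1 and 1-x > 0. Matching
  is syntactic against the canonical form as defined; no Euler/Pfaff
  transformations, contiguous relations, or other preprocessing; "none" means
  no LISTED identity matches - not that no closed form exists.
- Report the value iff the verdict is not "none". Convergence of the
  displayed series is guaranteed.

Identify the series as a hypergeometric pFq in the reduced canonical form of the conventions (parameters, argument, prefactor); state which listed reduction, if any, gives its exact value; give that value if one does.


Classification (C = -1/4): 2F1 with upper {1/2, 2}, lower {1}, argument x = -3/4. Verdict: none. Every listed pattern misses the 2F1 form at -3/4, upper {1/2, 2}.

First insight: t_0 = -1/4 here, and the running product (C = -1/4, x = -3/4) telescopes to a rising factorial.
Adjacent-term ratio: r(k) = (-3/4) * (k+1/2) (k+2) / [(k+1) (k+1)] - rational in k. x = (-3/4); t_0 = -1/4; negate the roots.


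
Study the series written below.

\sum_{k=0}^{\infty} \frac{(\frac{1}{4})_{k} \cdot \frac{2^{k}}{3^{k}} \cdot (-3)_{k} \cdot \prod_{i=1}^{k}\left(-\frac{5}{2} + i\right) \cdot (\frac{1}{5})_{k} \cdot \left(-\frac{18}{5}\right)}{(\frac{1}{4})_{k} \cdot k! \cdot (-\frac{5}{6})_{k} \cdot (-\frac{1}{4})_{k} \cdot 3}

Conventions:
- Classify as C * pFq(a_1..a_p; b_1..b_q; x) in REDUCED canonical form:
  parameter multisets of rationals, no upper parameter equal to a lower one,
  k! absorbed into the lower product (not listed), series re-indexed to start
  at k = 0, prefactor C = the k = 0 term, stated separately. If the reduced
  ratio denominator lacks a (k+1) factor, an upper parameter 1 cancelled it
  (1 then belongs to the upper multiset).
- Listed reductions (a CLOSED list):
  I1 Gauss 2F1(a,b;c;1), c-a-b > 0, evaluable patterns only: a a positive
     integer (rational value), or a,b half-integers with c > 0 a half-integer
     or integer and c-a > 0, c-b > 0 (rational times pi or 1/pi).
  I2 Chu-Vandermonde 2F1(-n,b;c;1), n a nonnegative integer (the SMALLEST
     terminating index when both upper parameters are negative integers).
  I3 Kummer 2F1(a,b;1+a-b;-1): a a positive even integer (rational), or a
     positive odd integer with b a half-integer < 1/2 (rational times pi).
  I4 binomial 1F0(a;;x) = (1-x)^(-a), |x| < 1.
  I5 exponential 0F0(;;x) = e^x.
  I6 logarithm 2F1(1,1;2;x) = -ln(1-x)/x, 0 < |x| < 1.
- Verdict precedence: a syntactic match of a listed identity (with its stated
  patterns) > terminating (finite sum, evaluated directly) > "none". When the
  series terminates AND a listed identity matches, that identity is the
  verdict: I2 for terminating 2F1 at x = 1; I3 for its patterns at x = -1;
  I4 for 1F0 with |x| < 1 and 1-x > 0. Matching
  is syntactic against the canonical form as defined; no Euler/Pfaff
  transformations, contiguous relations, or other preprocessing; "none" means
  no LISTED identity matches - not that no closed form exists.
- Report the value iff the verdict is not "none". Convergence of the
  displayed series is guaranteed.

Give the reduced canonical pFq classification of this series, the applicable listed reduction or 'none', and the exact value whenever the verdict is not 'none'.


At argument \frac{2}{3}: a 3F2 with upper {-3, -\frac{3}{2}, \frac{1}{5}}, lower {-\frac{5}{6}, -\frac{1}{4}}, scaled by C = -\frac{6}{5}. Verdict: terminating - no listed pattern fits, but -3 in the upper list cuts the series at k = 3; direct evaluation. Sum: -\frac{2203638}{153125}.

The tell: x = \frac{2}{3} and the parameter 1/4 appears in both the upper and lower lists and cancels.
Consecutive-term ratio: r(k) = \frac{2}{3} * (k-3) (k-\frac{3}{2}) (k+\frac{1}{5}) / [(k-\frac{5}{6}) (k-\frac{1}{4}) (k+1)] ; factor over Q: parameters, x = \frac{2}{3}, and C = -\frac{6}{5}.


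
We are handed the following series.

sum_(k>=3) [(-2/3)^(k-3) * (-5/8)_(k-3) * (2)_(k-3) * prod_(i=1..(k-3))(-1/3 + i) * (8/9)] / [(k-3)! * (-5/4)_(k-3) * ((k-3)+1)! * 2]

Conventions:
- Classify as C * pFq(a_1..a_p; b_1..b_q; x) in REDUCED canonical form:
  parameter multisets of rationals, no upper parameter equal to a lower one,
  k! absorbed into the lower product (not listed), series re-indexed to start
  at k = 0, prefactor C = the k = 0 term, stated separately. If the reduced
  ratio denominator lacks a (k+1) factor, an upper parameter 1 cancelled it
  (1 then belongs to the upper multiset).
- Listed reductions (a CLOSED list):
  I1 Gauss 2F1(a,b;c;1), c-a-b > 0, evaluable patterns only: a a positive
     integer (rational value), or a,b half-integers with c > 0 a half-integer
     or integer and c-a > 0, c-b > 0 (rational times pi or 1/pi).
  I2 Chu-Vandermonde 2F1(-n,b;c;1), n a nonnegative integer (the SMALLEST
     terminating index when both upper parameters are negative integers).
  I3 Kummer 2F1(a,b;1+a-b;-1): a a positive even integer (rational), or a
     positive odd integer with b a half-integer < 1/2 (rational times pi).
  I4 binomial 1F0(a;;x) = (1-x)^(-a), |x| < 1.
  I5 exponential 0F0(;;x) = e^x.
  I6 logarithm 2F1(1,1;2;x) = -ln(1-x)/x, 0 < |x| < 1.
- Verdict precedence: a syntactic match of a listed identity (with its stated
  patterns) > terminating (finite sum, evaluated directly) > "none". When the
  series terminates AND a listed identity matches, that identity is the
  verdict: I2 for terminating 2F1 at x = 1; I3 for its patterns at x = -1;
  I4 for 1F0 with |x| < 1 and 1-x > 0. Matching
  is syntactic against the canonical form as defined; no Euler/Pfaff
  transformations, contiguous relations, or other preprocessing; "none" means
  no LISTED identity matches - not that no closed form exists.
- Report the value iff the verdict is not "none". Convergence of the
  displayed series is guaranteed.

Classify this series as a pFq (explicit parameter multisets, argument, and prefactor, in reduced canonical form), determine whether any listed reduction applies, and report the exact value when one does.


The series (x = -2/3) is 2F1: upper {-5/8, 2/3}, lower {-5/4}, prefactor 4/9. Verdict: no listed reduction: x = -2/3 and upper {-5/8, 2/3} fail every I1-I6 pattern.

Structural cue: with t_0 = 4/9, the running product (C = 4/9) telescopes to a rising factorial.
Consecutive-term ratio: r(k) = (-2/3) * (k-5/8) (k+2/3) / [(k-5/4) (k+1)] ; factor over Q: parameters, x = (-2/3), and C = 4/9.


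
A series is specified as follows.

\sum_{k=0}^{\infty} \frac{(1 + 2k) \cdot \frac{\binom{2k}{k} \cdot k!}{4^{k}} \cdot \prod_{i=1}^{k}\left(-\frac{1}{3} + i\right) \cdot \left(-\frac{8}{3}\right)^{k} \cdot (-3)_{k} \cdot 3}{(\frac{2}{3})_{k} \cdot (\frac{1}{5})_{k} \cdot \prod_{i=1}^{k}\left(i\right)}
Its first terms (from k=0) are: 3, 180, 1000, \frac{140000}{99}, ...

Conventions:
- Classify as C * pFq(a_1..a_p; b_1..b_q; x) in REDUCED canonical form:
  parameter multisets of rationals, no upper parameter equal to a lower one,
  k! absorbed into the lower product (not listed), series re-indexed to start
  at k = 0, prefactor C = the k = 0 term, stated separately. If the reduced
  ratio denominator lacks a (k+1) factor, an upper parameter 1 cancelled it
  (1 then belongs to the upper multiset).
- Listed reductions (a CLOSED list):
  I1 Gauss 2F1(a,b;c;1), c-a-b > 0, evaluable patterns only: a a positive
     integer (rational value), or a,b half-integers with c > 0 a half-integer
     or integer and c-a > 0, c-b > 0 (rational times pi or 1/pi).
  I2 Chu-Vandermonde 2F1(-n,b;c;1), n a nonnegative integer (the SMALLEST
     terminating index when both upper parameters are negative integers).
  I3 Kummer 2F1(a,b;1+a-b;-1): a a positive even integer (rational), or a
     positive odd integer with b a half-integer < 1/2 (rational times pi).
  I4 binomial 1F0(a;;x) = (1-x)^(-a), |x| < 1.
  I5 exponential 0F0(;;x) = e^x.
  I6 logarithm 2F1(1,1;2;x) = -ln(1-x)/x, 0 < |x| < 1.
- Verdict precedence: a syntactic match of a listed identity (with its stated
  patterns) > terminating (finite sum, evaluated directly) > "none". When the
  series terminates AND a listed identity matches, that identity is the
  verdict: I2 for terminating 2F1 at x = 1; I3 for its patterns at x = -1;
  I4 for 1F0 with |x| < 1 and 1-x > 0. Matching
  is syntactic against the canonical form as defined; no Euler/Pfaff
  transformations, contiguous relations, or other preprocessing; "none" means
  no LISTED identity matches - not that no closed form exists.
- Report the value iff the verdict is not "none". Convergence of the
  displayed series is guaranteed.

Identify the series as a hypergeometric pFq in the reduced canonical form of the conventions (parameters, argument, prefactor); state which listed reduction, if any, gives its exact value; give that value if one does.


Canonical form: C = 3 times 2F1 with upper {-3, \frac{3}{2}}, lower {\frac{1}{5}}, x = -\frac{8}{3}. Verdict: terminating - upper parameter -3 makes this a finite sum (last index 3), evaluated exactly. Its exact value is \frac{257117}{99}.

The tell: with t_0 = 3, the running product (prefactor 3) telescopes to a rising factorial.
Adjacent-term ratio: r(k) = -\frac{8}{3} * (k-3) (k+\frac{3}{2}) / [(k+\frac{1}{5}) (k+1)] - rational in k, leading ratio -\frac{8}{3}; with t_0 = 3, classification follows.


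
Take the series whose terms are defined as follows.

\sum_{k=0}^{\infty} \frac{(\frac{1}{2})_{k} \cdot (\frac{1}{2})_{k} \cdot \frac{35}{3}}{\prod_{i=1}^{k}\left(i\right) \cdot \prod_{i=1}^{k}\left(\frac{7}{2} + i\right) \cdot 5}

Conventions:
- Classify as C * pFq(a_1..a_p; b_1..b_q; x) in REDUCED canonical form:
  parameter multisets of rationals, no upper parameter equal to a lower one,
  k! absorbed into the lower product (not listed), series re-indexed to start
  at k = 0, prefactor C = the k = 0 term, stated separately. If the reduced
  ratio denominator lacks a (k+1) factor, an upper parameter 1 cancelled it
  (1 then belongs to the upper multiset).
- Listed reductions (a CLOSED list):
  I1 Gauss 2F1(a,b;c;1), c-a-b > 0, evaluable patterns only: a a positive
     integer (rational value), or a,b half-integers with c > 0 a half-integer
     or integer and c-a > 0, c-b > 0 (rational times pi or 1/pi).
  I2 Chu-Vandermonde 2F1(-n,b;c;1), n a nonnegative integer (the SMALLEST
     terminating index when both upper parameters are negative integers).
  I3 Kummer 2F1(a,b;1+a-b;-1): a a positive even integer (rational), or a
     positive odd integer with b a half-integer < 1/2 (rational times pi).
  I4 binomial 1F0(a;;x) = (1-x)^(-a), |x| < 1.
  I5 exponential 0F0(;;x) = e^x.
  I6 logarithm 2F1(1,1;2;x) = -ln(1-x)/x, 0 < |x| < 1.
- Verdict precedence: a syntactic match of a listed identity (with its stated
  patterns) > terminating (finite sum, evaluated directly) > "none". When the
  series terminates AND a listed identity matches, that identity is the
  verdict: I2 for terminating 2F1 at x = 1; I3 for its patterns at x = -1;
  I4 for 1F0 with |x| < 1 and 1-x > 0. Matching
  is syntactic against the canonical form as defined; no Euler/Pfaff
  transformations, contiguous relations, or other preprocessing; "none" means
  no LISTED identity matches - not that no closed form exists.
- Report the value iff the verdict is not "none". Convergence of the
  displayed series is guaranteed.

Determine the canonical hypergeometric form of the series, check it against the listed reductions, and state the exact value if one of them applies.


Canonical form: C = \frac{7}{3} times 2F1 with upper {\frac{1}{2}, \frac{1}{2}}, lower {\frac{9}{2}}, x = 1. Verdict: Gauss's theorem I1 (half-integer case) matches (x = 1; upper {\frac{1}{2}, \frac{1}{2}} half-integers, c = \frac{9}{2} in the evaluable pattern). Exact value: \frac{1225}{1536} \cdot \pi.

Key step: t_0 = \frac{7}{3} here, and the product of the first k integers (C = 7/3) is k!.
Adjacent-term ratio: r(k) = 1 * (k+\frac{1}{2}) (k+\frac{1}{2}) / [(k+\frac{9}{2}) (k+1)] - poly over poly, x = 1 from leading terms; C = \frac{7}{3} at k = 0.


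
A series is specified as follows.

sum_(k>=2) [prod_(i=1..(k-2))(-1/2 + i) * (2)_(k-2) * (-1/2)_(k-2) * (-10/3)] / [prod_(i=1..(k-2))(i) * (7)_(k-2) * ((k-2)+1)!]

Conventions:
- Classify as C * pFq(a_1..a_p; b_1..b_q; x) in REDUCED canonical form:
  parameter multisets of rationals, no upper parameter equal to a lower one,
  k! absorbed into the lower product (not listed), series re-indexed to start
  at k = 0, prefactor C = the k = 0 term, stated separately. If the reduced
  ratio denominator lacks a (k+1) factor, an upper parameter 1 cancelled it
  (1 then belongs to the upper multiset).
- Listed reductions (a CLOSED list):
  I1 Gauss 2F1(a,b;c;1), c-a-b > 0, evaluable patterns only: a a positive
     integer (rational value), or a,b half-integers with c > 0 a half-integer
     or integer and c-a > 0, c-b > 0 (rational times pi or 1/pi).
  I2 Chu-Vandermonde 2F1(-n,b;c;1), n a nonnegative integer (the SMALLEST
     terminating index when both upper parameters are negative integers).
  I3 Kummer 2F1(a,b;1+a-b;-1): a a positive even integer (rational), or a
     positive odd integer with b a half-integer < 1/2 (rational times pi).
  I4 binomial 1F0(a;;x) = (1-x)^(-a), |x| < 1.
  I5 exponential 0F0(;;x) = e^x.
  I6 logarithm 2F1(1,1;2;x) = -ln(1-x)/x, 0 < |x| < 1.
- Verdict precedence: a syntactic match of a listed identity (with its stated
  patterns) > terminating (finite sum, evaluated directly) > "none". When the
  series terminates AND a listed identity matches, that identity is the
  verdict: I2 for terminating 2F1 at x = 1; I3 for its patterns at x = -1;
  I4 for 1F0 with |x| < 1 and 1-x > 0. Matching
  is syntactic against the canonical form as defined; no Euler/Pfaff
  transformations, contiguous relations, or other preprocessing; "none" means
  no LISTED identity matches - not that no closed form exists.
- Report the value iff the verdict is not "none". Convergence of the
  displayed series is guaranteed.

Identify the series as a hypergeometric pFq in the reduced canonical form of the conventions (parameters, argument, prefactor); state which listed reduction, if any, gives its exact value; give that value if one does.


Key observation: t_0 being -10/3, the product of the first k integers (C = -10/3, x = 1) is k!.
Adjacent-term ratio: r(k) = 1 * (k-1/2) (k+1/2) / [(k+7) (k+1)] - rational; roots negated = parameters, x = 1, C = -10/3.

Reduced: x = 1, 2F1, upper = {-1/2, 1/2}, lower = {7}, C = -10/3. Verdict at x = 1: Gauss's theorem I1 (half-integer case) matches (x = 1; upper {-1/2, 1/2} half-integers, c = 7 in the evaluable pattern). Exact value: (-20971520/2081079) / pi.


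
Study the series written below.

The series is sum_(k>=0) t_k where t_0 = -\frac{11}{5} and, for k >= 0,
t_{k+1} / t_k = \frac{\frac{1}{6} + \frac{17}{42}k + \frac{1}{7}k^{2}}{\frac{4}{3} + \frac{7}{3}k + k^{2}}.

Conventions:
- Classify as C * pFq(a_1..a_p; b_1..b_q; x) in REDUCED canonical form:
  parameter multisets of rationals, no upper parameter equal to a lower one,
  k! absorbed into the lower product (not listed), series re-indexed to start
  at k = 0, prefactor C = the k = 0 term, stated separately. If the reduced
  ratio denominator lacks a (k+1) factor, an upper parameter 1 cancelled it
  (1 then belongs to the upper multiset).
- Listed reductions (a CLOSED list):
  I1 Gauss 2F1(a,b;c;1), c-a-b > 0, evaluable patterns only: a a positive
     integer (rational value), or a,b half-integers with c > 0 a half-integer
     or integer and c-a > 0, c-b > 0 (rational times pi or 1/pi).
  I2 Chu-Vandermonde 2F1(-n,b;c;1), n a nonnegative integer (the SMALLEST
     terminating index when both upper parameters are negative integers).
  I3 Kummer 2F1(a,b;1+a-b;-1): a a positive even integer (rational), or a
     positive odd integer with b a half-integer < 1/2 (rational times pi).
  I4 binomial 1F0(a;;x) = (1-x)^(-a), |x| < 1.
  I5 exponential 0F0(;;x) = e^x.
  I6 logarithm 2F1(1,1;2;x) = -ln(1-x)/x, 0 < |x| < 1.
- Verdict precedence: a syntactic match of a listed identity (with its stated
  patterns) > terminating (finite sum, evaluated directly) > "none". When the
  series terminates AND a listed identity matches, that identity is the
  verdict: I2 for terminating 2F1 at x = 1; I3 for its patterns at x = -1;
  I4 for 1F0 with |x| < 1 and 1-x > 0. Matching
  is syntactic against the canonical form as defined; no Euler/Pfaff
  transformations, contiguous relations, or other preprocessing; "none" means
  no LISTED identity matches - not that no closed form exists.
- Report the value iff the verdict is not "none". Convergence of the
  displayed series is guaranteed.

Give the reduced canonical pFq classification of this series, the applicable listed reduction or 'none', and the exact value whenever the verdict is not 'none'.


This is -\frac{11}{5} * 2F1(\frac{1}{2}, \frac{7}{3}; \frac{4}{3}; \frac{1}{7}) in reduced canonical form. Verdict: none. Every listed pattern misses the 2F1 form at \frac{1}{7}, upper {\frac{1}{2}, \frac{7}{3}}.

First insight: t_0 being -\frac{11}{5}, factor the ratio over Q (C = -11/5, x = 1/7): negated roots = parameters.
Adjacent-term ratio: r(k) = \frac{1}{7} * (k+\frac{1}{2}) (k+\frac{7}{3}) / [(k+\frac{4}{3}) (k+1)] - rational in k, leading ratio \frac{1}{7}; with t_0 = -\frac{11}{5}, classification follows.


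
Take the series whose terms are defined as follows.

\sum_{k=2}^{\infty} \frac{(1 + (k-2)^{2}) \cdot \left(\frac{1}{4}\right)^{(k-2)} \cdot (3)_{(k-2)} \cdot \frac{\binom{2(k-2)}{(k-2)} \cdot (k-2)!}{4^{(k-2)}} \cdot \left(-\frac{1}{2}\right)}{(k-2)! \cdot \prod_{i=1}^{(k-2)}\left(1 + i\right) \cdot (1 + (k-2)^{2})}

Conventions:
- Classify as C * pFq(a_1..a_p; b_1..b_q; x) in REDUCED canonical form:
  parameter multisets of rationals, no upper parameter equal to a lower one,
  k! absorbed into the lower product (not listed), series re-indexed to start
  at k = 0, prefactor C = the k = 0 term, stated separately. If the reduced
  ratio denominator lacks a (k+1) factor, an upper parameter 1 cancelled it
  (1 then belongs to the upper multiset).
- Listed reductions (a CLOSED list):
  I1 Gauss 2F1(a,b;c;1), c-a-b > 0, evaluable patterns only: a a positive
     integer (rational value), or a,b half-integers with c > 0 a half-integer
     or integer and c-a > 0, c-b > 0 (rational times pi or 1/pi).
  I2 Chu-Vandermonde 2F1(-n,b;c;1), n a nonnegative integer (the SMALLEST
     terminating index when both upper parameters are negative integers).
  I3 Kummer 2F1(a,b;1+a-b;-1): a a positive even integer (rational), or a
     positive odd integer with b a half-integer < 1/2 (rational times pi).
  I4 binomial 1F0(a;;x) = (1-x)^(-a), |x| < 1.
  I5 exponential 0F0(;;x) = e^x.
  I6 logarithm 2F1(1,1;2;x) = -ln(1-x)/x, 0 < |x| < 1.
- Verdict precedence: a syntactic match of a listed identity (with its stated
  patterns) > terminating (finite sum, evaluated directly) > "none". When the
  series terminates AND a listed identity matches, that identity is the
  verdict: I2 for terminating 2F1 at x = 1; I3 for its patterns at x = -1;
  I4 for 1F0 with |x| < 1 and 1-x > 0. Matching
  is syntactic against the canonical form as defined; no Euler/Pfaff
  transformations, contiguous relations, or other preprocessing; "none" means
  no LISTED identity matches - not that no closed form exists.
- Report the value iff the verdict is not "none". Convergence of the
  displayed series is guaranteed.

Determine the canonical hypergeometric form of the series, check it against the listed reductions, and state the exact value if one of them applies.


Reduced: x = \frac{1}{4}, 2F1, upper = {\frac{1}{2}, 3}, lower = {2}, C = -\frac{1}{2}. Verdict: none - this 2F1 at x = \frac{1}{4} matches no listed pattern, and upper {\frac{1}{2}, 3} holds no stopper.

Structural cue: with t_0 = -\frac{1}{2}, striking the common factor k^2 + 1 reduces the term (prefactor -1/2).
Ratio: r(k) = \frac{1}{4} * (k+\frac{1}{2}) (k+3) / [(k+2) (k+1)] - rational in k. x = \frac{1}{4}; t_0 = -\frac{1}{2}; negate the roots.


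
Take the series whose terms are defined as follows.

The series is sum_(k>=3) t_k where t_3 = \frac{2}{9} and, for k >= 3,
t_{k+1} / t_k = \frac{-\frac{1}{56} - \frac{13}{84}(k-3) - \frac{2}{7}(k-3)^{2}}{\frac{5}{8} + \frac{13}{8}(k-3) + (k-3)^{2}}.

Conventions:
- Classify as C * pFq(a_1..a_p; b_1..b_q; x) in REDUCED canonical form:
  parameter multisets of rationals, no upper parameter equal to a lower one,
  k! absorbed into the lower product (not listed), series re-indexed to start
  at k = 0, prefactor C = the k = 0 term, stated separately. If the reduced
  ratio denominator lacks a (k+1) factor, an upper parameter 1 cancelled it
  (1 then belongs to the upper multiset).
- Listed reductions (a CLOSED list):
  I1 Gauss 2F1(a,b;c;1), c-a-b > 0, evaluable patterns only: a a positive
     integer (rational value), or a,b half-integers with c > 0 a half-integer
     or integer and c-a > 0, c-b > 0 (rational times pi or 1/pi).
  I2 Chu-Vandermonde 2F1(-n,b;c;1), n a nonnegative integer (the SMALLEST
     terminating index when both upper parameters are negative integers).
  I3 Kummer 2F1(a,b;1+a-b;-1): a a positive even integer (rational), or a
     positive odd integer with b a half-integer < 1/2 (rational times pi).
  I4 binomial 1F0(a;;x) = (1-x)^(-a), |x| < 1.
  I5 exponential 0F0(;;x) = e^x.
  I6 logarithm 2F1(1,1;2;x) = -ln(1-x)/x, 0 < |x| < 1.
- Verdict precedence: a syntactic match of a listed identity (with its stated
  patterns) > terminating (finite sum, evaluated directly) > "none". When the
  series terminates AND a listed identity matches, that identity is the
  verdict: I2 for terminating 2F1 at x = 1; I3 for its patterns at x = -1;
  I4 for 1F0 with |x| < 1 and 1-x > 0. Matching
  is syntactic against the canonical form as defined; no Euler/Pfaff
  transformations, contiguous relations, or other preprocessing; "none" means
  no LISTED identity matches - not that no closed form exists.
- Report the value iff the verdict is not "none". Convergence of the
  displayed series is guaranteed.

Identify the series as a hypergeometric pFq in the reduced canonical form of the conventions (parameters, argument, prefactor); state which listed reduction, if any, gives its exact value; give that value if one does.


Reduced: x = -\frac{2}{7}, 2F1, upper = {\frac{1}{6}, \frac{3}{8}}, lower = {\frac{5}{8}}, C = \frac{2}{9}. Verdict: none here - no I1-I6 shape fits x = -\frac{2}{7} with lower {\frac{5}{8}}.

The tell: from the first term \frac{2}{9}: the expanded ratio factors over Q; C = 2/9, x = -2/7, roots give parameters.
Consecutive-term ratio: r(k) = -\frac{2}{7} * (k+\frac{1}{6}) (k+\frac{3}{8}) / [(k+\frac{5}{8}) (k+1)] ; factor over Q: parameters, x = -\frac{2}{7}, and C = \frac{2}{9}.


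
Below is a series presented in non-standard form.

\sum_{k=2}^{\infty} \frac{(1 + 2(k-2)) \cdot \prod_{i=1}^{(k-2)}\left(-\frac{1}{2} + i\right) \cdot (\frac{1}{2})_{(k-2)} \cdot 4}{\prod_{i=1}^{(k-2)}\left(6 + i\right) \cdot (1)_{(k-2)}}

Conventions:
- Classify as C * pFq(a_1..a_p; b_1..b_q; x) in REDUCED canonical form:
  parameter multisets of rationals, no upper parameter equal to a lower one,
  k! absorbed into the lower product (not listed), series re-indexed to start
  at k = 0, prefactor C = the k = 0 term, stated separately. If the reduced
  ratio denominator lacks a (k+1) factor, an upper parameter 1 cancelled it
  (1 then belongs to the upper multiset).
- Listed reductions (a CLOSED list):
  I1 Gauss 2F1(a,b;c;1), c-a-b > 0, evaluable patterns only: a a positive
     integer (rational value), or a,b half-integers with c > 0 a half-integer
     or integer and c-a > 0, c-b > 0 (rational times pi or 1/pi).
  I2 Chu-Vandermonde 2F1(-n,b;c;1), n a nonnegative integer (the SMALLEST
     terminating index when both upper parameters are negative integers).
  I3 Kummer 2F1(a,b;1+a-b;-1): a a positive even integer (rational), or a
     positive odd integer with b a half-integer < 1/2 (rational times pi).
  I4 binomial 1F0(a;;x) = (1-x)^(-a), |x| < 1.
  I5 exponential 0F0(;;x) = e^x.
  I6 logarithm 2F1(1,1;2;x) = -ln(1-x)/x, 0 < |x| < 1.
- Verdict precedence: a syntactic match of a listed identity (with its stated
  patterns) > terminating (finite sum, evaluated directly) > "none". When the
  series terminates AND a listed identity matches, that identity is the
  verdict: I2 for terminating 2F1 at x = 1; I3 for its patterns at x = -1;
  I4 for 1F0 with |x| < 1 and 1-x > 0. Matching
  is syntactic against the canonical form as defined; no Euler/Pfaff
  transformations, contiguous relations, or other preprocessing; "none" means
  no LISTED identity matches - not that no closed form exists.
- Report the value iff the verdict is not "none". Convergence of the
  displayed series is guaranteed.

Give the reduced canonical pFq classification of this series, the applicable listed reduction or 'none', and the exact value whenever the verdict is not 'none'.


Reduced: x = 1, 2F1, upper = {\frac{1}{2}, \frac{3}{2}}, lower = {7}, C = 4. Verdict: Gauss (I1, half-integer pattern) applies (x = 1; upper {\frac{1}{2}, \frac{3}{2}} half-integers, c = 7 in the evaluable pattern). Value: \frac{1048576}{72765} / \pi.

First insight: from the first term 4: (1)_k (C = 4, x = 1) is k! itself.
Consecutive-term ratio: r(k) = 1 * (k+\frac{1}{2}) (k+\frac{3}{2}) / [(k+7) (k+1)] - rational; roots negated = parameters, x = 1, C = 4.


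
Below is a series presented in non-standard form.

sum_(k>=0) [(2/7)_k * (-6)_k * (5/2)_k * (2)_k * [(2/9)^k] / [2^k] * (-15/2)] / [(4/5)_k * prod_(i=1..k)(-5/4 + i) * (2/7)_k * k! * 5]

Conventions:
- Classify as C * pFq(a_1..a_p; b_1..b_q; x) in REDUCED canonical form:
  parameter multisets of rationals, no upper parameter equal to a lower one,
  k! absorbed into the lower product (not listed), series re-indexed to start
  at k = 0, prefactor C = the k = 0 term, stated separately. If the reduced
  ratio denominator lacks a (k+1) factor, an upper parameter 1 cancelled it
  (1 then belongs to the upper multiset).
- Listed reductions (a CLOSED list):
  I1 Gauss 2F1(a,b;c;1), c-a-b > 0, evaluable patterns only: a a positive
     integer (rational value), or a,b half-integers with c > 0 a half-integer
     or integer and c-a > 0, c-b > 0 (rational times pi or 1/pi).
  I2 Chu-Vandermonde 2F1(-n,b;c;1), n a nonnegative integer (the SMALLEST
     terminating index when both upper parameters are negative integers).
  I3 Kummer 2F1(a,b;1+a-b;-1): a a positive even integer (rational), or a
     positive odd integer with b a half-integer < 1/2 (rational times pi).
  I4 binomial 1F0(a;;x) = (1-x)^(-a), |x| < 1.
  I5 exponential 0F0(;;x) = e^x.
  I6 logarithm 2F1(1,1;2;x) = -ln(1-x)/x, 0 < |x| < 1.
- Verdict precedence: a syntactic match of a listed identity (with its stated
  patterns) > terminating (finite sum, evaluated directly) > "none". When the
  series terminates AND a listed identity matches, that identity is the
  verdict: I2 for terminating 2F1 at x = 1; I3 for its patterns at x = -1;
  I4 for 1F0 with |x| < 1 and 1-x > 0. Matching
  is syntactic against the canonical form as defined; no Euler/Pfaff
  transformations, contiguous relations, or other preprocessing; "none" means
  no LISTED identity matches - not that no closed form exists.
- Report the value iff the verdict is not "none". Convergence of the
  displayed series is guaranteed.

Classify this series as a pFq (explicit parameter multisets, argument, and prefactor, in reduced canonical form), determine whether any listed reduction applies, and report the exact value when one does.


Reduced: x = 1/9, 3F2, upper = {-6, 2, 5/2}, lower = {-1/4, 4/5}, C = -3/2. Verdict: terminating. With -6 upstairs the series is a 7-term polynomial sum; evaluated term by term. Hence: 102951187897/25963727202.

Structural cue: t_0 being -3/2, the parameter 2/7 appears in both the upper and lower lists and cancels.
Ratio: r(k) = (1/9) * (k-6) (k+2) (k+5/2) / [(k-1/4) (k+4/5) (k+1)] - rational in k. x = (1/9); t_0 = -3/2; negate the roots.


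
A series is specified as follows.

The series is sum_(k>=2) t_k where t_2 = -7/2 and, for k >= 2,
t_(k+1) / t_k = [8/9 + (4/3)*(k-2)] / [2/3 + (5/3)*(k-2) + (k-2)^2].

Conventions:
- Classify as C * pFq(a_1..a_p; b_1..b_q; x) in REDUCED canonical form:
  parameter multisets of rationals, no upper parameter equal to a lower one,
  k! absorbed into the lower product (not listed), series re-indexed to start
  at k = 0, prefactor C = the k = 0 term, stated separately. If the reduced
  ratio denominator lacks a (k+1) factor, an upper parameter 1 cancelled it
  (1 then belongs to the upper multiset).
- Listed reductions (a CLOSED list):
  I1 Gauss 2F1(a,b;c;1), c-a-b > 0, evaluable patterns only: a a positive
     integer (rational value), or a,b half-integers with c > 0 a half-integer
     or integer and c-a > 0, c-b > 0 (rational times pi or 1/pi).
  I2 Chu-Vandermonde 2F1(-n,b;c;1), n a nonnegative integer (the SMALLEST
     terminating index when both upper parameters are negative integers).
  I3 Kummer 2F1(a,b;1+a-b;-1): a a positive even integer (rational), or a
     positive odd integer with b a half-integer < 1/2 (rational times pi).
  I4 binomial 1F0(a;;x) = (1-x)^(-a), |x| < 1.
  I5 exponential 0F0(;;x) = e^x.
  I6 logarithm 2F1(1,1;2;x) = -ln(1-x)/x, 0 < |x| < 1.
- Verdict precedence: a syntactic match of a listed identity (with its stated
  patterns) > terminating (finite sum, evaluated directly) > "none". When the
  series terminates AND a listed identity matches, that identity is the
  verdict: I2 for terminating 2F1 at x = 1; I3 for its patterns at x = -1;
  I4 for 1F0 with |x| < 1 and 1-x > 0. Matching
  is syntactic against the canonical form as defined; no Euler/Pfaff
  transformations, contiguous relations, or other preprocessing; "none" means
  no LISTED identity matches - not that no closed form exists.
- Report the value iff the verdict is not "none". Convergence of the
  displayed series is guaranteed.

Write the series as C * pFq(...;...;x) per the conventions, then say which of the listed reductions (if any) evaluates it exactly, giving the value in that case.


Classification (C = -7/2): 0F0 with upper {-}, lower {-}, argument x = 4/3. Verdict: the exponential series (I5) matches (the 0F0 exponential series at x = 4/3). Its exact value is (-7/2) * e^(4/3).

Structural cue: t_0 = -7/2 here, and factor the ratio over Q (C = -7/2): negated roots = parameters.
Consecutive-term ratio: r(k) = (4/3) * 1 / [(k+1)] ; factor over Q: parameters, x = (4/3), and C = -7/2.


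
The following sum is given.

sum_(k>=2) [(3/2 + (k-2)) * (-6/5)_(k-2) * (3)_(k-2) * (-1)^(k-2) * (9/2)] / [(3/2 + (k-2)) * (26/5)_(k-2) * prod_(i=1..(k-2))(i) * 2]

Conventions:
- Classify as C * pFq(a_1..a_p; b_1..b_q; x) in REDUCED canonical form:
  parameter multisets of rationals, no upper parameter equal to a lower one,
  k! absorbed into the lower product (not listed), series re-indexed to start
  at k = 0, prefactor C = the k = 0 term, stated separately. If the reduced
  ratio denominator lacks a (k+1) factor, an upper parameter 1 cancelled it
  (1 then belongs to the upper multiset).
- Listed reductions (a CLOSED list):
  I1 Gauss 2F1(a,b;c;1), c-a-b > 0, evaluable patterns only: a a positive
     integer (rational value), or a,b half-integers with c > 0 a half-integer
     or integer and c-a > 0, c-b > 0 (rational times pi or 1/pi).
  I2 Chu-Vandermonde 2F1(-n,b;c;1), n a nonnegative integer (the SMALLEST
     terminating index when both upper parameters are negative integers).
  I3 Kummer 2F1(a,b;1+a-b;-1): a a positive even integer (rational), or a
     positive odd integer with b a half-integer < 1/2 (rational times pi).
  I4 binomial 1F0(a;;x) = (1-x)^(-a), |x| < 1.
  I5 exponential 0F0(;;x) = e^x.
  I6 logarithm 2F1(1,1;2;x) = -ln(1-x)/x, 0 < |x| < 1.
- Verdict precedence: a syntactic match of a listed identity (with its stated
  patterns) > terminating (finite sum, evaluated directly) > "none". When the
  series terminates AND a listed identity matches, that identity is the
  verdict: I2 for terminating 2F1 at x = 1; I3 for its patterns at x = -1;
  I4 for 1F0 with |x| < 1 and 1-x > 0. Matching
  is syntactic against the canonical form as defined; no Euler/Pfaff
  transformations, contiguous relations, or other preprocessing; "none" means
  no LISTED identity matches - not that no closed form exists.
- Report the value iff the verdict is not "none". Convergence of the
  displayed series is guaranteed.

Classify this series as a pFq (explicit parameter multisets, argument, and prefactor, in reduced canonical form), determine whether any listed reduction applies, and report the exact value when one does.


First insight: with t_0 = 9/4, striking the common factor k + 3/2 reduces the term (C = 9/4).
Step ratio: r(k) = (-1) * (k-6/5) (k+3) / [(k+26/5) (k+1)] - rational in k. x = (-1); t_0 = 9/4; negate the roots.

Classification (C = 9/4): 2F1 with upper {-6/5, 3}, lower {26/5}, argument x = -1. Verdict: none here - no I1-I6 shape fits x = -1 with lower {26/5}.


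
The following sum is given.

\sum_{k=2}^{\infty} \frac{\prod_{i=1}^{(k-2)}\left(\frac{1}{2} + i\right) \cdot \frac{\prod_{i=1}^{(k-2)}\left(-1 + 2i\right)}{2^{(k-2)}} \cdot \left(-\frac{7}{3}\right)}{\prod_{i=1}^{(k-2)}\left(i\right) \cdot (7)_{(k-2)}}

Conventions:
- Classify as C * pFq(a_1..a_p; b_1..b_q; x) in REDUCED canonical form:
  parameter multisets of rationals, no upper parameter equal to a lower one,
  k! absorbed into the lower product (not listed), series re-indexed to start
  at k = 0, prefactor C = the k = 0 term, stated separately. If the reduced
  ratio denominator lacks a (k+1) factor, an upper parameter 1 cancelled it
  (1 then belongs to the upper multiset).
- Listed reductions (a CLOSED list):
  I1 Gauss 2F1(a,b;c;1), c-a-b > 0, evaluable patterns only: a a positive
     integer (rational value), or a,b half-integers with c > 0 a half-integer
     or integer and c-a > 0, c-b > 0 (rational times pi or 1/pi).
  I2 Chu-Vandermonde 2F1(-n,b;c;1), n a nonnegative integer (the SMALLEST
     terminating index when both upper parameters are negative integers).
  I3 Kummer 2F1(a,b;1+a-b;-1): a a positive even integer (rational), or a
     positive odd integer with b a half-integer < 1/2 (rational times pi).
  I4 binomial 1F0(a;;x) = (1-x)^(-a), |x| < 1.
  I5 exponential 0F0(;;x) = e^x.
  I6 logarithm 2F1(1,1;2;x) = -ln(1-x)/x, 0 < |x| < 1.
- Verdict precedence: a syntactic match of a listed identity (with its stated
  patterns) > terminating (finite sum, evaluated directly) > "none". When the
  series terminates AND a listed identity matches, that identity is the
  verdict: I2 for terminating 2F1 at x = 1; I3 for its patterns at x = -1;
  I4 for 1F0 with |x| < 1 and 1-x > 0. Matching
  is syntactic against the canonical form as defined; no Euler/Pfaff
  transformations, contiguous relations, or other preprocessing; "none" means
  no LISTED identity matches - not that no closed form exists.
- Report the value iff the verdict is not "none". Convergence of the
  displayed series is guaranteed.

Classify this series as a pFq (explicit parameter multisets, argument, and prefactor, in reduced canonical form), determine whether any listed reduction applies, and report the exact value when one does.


Structural cue: from the first term -\frac{7}{3}: the running product (C = -7/3, x = 1) telescopes to a rising factorial.
Step ratio: r(k) = 1 * (k+\frac{1}{2}) (k+\frac{3}{2}) / [(k+7) (k+1)] - poly over poly, x = 1 from leading terms; C = -\frac{7}{3} at k = 0.

x = 1 here; the reduced form reads 2F1, upper {\frac{1}{2}, \frac{3}{2}}, lower {7}, C = -\frac{7}{3}. Verdict at x = 1: Gauss (I1, half-integer pattern) matches (x = 1; upper {\frac{1}{2}, \frac{3}{2}} half-integers, c = 7 in the evaluable pattern). Hence: \left(-\frac{262144}{31185}\right) / \pi.
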